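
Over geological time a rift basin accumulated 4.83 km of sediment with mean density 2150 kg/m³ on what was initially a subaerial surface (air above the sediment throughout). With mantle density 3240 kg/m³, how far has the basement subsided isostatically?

3.21 km

Subaerial load: s = t ρ_sed / ρ_m = 4.83 km × 2150/3240 = 3.21 km.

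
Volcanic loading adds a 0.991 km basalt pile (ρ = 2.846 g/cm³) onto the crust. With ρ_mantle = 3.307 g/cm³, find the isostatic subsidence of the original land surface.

0.853 km

Subaerial loading: s = t ρ_load / ρ_m.
s = 0.991 km × 2.846/3.307 = 0.853 km.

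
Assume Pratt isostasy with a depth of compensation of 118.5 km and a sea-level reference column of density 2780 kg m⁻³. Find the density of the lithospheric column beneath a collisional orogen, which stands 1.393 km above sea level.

2750 kg m⁻³

Pratt balance: ρ_ref D = ρ (D + h).
ρ = ρ_ref D/(D + h) = 2780 × 118.5 km/(118.5 km + 1.393 km) = 2750 kg m⁻³.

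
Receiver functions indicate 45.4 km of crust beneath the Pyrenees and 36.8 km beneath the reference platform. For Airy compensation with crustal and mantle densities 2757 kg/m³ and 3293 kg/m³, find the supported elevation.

Excess crust Δ = 45.4 km − 36.8 km = 8.6 km, split between elevation h and root r with h + r = Δ.
Airy balance ρ_c h = (ρ_m − ρ_c) r gives r = h ρ_c/(ρ_m − ρ_c), so h (1 + ρ_c/(ρ_m − ρ_c)) = Δ, i.e. h = Δ (ρ_m − ρ_c)/ρ_m.
h = 8.6 km × 536/3293 = 1.4 km.

1.4 km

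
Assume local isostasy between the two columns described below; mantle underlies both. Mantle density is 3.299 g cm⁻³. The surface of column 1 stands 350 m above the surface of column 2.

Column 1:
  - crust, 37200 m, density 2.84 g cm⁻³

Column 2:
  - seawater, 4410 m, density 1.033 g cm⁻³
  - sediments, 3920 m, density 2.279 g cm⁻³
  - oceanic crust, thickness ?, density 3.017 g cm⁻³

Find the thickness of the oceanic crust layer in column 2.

Take the compensation level at the base of the deeper column (depth z_c below the surface of column 1) and equate Σ ρ_i t_i down to z_c; mantle fills any gap and the z_c terms cancel.
Column 1: 37200×2.84 + (z_c − 37200)×3.299
Column 2: 350×0 + 4410×1.033 + 3920×2.279 + x×3.017 + (z_c − 350 − 8330 − x)×3.299
The z_c×3.299 term appears on both sides and cancels. Collect the known terms of each column as K = Σ(ρt)_known − 3.299 × (depth of known layers): K_1 = 105648 − 3.299×37200 = −17074.8; K_2 = 13489.21 − 3.299×(350 + 8330) = −15146.11.
Balance: K_1 = K_2 − x×(3.299 − 3.017), so x = (K_2 − K_1)/(3.299 − 3.017) = 1928.69/0.282 = 6840 m.

6840 m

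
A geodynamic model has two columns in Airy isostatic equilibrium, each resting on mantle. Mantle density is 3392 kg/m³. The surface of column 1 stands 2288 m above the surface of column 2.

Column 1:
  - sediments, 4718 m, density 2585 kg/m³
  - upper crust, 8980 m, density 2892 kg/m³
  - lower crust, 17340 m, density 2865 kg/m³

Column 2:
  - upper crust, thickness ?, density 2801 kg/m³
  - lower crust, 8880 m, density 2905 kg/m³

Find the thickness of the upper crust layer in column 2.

9050 m

Take the compensation level at the base of the deeper column (depth z_c below the surface of column 1) and equate Σ ρ_i t_i down to z_c; mantle fills any gap and the z_c terms cancel.
Column 1: 4718×2585 + 8980×2892 + 17340×2865 + (z_c − 31038)×3392
Column 2: 2288×0 + x×2801 + 8880×2905 + (z_c − 2288 − 8880 − x)×3392
The z_c×3392 term appears on both sides and cancels. Collect the known terms of each column as K = Σ(ρt)_known − 3392 × (depth of known layers): K_1 = 87845290 − 3392×31038 = −17435606; K_2 = 25796400 − 3392×(2288 + 8880) = −12085456.
Balance: K_1 = K_2 − x×(3392 − 2801), so x = (K_2 − K_1)/(3392 − 2801) = 5350150/591 = 9050 m.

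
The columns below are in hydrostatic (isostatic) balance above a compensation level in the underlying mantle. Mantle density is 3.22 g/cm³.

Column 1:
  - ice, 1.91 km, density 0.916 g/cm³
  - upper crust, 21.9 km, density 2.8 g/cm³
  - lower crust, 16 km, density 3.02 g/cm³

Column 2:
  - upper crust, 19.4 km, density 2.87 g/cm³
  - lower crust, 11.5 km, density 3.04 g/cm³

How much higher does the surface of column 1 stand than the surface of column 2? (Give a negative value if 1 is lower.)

2.47 km

For any compensation level in the mantle, the mantle terms cancel and isostasy reduces to e = (Σt_1 − Σt_2) − (Σ(ρt)_1 − Σ(ρt)_2) / ρ_m.
Σt_1 = 39.81 km; Σt_2 = 30.9 km; Σ(ρt)_1 = 111.38956; Σ(ρt)_2 = 90.638 (in km·g/cm³).
e = (39.81 − 30.9) − (111.38956 − 90.638) / 3.22 = 2.47 km.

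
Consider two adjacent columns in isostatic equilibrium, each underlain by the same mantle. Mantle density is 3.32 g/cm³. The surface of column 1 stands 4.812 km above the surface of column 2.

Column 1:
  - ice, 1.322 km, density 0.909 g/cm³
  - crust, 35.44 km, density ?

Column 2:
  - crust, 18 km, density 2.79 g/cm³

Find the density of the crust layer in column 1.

2.69 g/cm³

Take the compensation level at the base of the deeper column (depth z_c below the surface of column 1) and equate Σ ρ_i t_i down to z_c; mantle fills any gap and the z_c terms cancel.
Column 1: 1.322×0.909 + 35.44×ρ + (z_c − 36.762)×3.32
Column 2: 4.812×0 + 18×2.79 + (z_c − 4.812 − 18)×3.32
The z_c×3.32 term appears on both sides and cancels. Collect the known terms of each column as K = Σ(ρt)_known − 3.32 × (depth of known layers): K_1 = 1.201698 − 3.32×36.762 = −120.848142; K_2 = 50.22 − 3.32×(4.812 + 18) = −25.51584.
Balance: K_1 + 35.44×ρ = K_2, so ρ = (K_2 − K_1)/35.44 = 95.3323/35.44 = 2.69 g/cm³.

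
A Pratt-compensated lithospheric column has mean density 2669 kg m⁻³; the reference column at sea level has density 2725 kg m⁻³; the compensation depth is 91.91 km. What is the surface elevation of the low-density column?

ρ_ref D = ρ (D + h) → h = D (ρ_ref − ρ)/ρ.
h = 91.91 km × (2725 − 2669)/2669 = 1.93 km.

1.93 km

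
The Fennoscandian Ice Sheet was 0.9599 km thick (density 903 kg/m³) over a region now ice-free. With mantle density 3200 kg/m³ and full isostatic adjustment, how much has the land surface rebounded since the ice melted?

0.271 km

Removing the load lets mantle flow back in; uplift u satisfies ρ_ice t = ρ_m u.
u = t ρ_ice/ρ_m = 0.9599 km × 903/3200 = 0.271 km.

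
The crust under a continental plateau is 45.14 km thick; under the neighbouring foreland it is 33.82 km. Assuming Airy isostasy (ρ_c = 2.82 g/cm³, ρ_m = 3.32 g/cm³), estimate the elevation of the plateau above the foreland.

Excess crust Δ = 45.14 km − 33.82 km = 11.32 km, split between elevation h and root r with h + r = Δ.
Airy balance ρ_c h = (ρ_m − ρ_c) r gives r = h ρ_c/(ρ_m − ρ_c), so h (1 + ρ_c/(ρ_m − ρ_c)) = Δ, i.e. h = Δ (ρ_m − ρ_c)/ρ_m.
h = 11.32 km × 0.5/3.32 = 1.7 km.

1.7 km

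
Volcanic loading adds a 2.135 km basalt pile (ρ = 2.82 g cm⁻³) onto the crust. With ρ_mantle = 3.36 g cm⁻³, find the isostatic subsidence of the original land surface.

1.79 km

Subaerial loading: s = t ρ_load / ρ_m.
s = 2.135 km × 2.82/3.36 = 1.79 km.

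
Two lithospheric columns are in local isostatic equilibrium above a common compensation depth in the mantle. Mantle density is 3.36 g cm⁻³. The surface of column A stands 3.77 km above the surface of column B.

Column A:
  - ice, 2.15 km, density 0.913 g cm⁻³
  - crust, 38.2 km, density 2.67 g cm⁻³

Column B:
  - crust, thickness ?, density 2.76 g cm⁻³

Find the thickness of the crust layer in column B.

Take the compensation level at the base of the deeper column (depth z_c below the surface of column A) and equate Σ ρ_i t_i down to z_c; mantle fills any gap and the z_c terms cancel.
Column A: 2.15×0.913 + 38.2×2.67 + (z_c − 40.35)×3.36
Column B: 3.77×0 + x×2.76 + (z_c − 3.77 − 0 − x)×3.36
The z_c×3.36 term appears on both sides and cancels. Collect the known terms of each column as K = Σ(ρt)_known − 3.36 × (depth of known layers): K_A = 103.95695 − 3.36×40.35 = −31.61905; K_B = 0 − 3.36×(3.77 + 0) = −12.6672.
Balance: K_A = K_B − x×(3.36 − 2.76), so x = (K_B − K_A)/(3.36 − 2.76) = 18.9519/0.6 = 31.6 km.

31.6 km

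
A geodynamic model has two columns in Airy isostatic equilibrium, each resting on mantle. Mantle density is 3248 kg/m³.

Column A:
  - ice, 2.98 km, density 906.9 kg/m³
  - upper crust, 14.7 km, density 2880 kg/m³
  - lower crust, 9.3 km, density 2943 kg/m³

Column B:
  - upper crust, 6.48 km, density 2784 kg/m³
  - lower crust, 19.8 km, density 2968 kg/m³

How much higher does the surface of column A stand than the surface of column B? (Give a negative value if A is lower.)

2.05 km

For any compensation level in the mantle, the mantle terms cancel and isostasy reduces to e = (Σt_A − Σt_B) − (Σ(ρt)_A − Σ(ρt)_B) / ρ_m.
Σt_A = 26.98 km; Σt_B = 26.28 km; Σ(ρt)_A = 72408.462; Σ(ρt)_B = 76806.72 (in km·kg/m³).
e = (26.98 − 26.28) − (72408.462 − 76806.72) / 3248 = 2.05 km.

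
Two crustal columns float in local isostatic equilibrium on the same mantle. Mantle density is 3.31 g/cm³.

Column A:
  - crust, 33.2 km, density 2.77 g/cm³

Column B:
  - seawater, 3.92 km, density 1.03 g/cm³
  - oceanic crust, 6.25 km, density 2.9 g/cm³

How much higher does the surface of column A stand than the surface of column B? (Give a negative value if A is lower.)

1.94 km

For any compensation level in the mantle, the mantle terms cancel and isostasy reduces to e = (Σt_A − Σt_B) − (Σ(ρt)_A − Σ(ρt)_B) / ρ_m.
Σt_A = 33.2 km; Σt_B = 10.17 km; Σ(ρt)_A = 91.964; Σ(ρt)_B = 22.1626 (in km·g/cm³).
e = (33.2 − 10.17) − (91.964 − 22.1626) / 3.31 = 1.94 km.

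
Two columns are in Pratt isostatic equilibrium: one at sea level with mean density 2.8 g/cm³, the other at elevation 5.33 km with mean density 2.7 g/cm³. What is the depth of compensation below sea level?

144 km

ρ_ref D = ρ (D + h) → D (ρ_ref − ρ) = ρ h.
D = ρ h/(ρ_ref − ρ) = 2.7 × 5.33 km/(2.8 − 2.7) = 144 km.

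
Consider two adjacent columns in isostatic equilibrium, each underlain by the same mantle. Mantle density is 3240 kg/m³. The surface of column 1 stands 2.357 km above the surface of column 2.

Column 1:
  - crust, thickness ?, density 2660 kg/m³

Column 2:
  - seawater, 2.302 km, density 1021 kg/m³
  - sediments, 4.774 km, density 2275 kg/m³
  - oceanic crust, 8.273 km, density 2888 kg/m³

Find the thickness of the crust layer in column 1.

34.9 km

Take the compensation level at the base of the deeper column (depth z_c below the surface of column 1) and equate Σ ρ_i t_i down to z_c; mantle fills any gap and the z_c terms cancel.
Column 1: x×2660 + (z_c − 0 − x)×3240
Column 2: 2.357×0 + 2.302×1021 + 4.774×2275 + 8.273×2888 + (z_c − 2.357 − 15.349)×3240
The z_c×3240 term appears on both sides and cancels. Collect the known terms of each column as K = Σ(ρt)_known − 3240 × (depth of known layers): K_1 = 0 − 3240×0 = 0; K_2 = 37103.616 − 3240×(2.357 + 15.349) = −20263.824.
Balance: K_1 − x×(3240 − 2660) = K_2, so x = (K_1 − K_2)/(3240 − 2660) = 20263.8/580 = 34.9 km.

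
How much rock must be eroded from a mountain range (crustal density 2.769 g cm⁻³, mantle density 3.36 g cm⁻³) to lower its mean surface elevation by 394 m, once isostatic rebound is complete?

2240 m

Net drop Δ = e − u = e − e ρ_c/ρ_m = e (ρ_m − ρ_c)/ρ_m.
e = Δ ρ_m/(ρ_m − ρ_c) = 394 m × 3.36/0.591 = 2240 m.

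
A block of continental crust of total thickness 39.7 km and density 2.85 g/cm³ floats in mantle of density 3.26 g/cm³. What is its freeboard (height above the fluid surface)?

Floating equilibrium: submerged depth d = t ρ_obj/ρ_fluid = 39.7 km × 2.85/3.26 = 34.71 km.
Freeboard = t − d = 39.7 km − 34.71 km = 4.99 km.

4.99 km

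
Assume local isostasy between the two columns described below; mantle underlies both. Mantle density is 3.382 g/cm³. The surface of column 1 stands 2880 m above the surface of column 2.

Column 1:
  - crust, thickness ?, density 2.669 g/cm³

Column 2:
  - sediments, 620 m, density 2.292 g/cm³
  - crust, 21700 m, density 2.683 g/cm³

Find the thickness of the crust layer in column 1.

35900 m

Take the compensation level at the base of the deeper column (depth z_c below the surface of column 1) and equate Σ ρ_i t_i down to z_c; mantle fills any gap and the z_c terms cancel.
Column 1: x×2.669 + (z_c − 0 − x)×3.382
Column 2: 2880×0 + 620×2.292 + 21700×2.683 + (z_c − 2880 − 22320)×3.382
The z_c×3.382 term appears on both sides and cancels. Collect the known terms of each column as K = Σ(ρt)_known − 3.382 × (depth of known layers): K_1 = 0 − 3.382×0 = 0; K_2 = 59642.14 − 3.382×(2880 + 22320) = −25584.26.
Balance: K_1 − x×(3.382 − 2.669) = K_2, so x = (K_1 − K_2)/(3.382 − 2.669) = 25584.3/0.713 = 35900 m.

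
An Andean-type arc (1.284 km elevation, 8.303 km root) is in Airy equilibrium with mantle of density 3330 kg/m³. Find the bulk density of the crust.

2880 kg/m³

ρ_c h = (ρ_m − ρ_c) r → ρ_c (h + r) = ρ_m r → ρ_c = ρ_m r / (h + r).
ρ_c = 3330 × 8.303 km / (1.284 km + 8.303 km) = 2880 kg/m³.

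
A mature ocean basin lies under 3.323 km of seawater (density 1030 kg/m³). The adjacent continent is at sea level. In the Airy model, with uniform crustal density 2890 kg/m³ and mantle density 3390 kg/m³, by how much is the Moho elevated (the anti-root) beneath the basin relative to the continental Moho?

By Archimedes' principle applied to the lithosphere: replacing crust with seawater at the top is compensated by replacing crust with mantle at the base: d (ρ_c − ρ_w) = a (ρ_m − ρ_c).
a = d (ρ_c − ρ_w)/(ρ_m − ρ_c) = 3.323 km × 1860/500 = 12.4 km.

12.4 km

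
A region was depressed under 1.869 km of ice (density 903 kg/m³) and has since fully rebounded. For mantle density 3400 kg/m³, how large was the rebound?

0.496 km

Removing the load lets mantle flow back in; uplift u satisfies ρ_ice t = ρ_m u.
u = t ρ_ice/ρ_m = 1.869 km × 903/3400 = 0.496 km.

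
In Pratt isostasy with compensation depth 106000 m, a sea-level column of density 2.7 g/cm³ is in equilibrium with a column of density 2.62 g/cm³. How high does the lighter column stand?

ρ_ref D = ρ (D + h) → h = D (ρ_ref − ρ)/ρ.
h = 106000 m × (2.7 − 2.62)/2.62 = 3240 m.

3240 m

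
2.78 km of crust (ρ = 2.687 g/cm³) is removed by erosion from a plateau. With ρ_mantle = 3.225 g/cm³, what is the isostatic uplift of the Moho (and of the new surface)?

2.32 km

Unloading: uplift u = e ρ_c/ρ_m = 2.78 km × 2.687/3.225 = 2.32 km.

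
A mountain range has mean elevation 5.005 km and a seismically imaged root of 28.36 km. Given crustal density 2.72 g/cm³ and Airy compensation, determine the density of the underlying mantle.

3.2 g/cm³

Airy balance: ρ_c h = (ρ_m − ρ_c) r → ρ_m = ρ_c (1 + h/r).
ρ_m = 2.72 × (1 + 5.005 km/28.36 km) = 3.2 g/cm³.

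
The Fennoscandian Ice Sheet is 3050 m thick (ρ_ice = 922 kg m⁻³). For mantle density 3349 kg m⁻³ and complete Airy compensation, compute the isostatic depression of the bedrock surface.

840 m

For local isostatic compensation: the ice load ρ_ice t is balanced by mantle displaced below, ρ_m s.
s = t ρ_ice / ρ_m = 3050 m × 922/3349 = 840 m.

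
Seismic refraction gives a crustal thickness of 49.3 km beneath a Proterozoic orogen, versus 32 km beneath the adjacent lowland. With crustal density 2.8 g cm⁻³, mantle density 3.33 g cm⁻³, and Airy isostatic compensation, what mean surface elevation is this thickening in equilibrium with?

Excess crust Δ = 49.3 km − 32 km = 17.3 km, split between elevation h and root r with h + r = Δ.
Airy balance ρ_c h = (ρ_m − ρ_c) r gives r = h ρ_c/(ρ_m − ρ_c), so h (1 + ρ_c/(ρ_m − ρ_c)) = Δ, i.e. h = Δ (ρ_m − ρ_c)/ρ_m.
h = 17.3 km × 0.53/3.33 = 2.75 km.

2.75 km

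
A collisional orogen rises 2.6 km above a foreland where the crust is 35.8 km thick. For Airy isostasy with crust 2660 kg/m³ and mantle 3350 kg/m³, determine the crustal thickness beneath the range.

48.4 km

Root depth r = h ρ_c / (ρ_m − ρ_c) = 2.6 km × 2660 / 690 = 10.02 km.
Total thickness = T + h + r = 35.8 km + 2.6 km + 10.02 km = 48.4 km.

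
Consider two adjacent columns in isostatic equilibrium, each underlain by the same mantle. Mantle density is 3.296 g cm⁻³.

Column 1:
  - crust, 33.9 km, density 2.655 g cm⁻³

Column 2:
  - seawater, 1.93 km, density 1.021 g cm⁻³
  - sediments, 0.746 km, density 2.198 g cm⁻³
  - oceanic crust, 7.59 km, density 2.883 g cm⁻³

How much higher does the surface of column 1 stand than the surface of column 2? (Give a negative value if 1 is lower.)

4.06 km

For any compensation level in the mantle, the mantle terms cancel and isostasy reduces to e = (Σt_1 − Σt_2) − (Σ(ρt)_1 − Σ(ρt)_2) / ρ_m.
Σt_1 = 33.9 km; Σt_2 = 10.266 km; Σ(ρt)_1 = 90.0045; Σ(ρt)_2 = 25.492208 (in km·g cm⁻³).
e = (33.9 − 10.266) − (90.0045 − 25.492208) / 3.296 = 4.06 km.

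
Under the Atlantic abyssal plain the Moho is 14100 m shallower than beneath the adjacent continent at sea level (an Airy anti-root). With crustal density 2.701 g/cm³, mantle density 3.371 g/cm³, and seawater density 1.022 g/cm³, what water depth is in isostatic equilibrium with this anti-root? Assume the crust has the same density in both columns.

Replacing a thickness d of crust by seawater at the top must be balanced by replacing crust with mantle at the base: d (ρ_c − ρ_w) = a (ρ_m − ρ_c).
d = a (ρ_m − ρ_c)/(ρ_c − ρ_w) = 14100 m × 0.67/1.679 = 5630 m.

5630 m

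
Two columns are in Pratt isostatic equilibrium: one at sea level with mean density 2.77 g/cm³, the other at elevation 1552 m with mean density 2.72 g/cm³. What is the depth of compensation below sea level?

ρ_ref D = ρ (D + h) → D (ρ_ref − ρ) = ρ h.
D = ρ h/(ρ_ref − ρ) = 2.72 × 1552 m/(2.77 − 2.72) = 84400 m.

84400 m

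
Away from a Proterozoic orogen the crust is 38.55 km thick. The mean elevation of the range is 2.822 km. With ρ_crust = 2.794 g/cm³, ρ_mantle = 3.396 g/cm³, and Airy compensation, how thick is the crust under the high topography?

Root depth r = h ρ_c / (ρ_m − ρ_c) = 2.822 km × 2.794 / 0.602 = 13.1 km.
Total thickness = T + h + r = 38.55 km + 2.822 km + 13.1 km = 54.5 km.

54.5 km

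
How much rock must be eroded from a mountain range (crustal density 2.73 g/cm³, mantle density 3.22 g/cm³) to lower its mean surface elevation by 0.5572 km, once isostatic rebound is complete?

Net drop Δ = e − u = e − e ρ_c/ρ_m = e (ρ_m − ρ_c)/ρ_m.
e = Δ ρ_m/(ρ_m − ρ_c) = 0.5572 km × 3.22/0.49 = 3.66 km.

3.66 km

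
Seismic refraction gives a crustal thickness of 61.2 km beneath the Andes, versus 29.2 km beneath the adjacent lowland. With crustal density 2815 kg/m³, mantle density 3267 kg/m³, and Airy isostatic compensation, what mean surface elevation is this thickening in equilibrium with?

4.43 km

Excess crust Δ = 61.2 km − 29.2 km = 32 km, split between elevation h and root r with h + r = Δ.
Airy balance ρ_c h = (ρ_m − ρ_c) r gives r = h ρ_c/(ρ_m − ρ_c), so h (1 + ρ_c/(ρ_m − ρ_c)) = Δ, i.e. h = Δ (ρ_m − ρ_c)/ρ_m.
h = 32 km × 452/3267 = 4.43 km.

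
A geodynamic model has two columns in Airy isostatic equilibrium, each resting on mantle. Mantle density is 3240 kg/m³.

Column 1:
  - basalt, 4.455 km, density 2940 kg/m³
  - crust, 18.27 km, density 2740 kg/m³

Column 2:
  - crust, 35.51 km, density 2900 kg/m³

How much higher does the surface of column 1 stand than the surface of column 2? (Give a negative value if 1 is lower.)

For any compensation level in the mantle, the mantle terms cancel and isostasy reduces to e = (Σt_1 − Σt_2) − (Σ(ρt)_1 − Σ(ρt)_2) / ρ_m.
Σt_1 = 22.725 km; Σt_2 = 35.51 km; Σ(ρt)_1 = 63157.5; Σ(ρt)_2 = 102979 (in km·kg/m³).
e = (22.725 − 35.51) − (63157.5 − 102979) / 3240 = −0.494 km.

−0.494 km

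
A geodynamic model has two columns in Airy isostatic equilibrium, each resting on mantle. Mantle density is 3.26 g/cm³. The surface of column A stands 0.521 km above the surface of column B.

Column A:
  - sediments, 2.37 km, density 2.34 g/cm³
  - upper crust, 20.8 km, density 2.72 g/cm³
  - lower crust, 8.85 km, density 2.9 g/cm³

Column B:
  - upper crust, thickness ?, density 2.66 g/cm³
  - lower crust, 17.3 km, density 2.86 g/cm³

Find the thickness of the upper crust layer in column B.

13.3 km

Take the compensation level at the base of the deeper column (depth z_c below the surface of column A) and equate Σ ρ_i t_i down to z_c; mantle fills any gap and the z_c terms cancel.
Column A: 2.37×2.34 + 20.8×2.72 + 8.85×2.9 + (z_c − 32.02)×3.26
Column B: 0.521×0 + x×2.66 + 17.3×2.86 + (z_c − 0.521 − 17.3 − x)×3.26
The z_c×3.26 term appears on both sides and cancels. Collect the known terms of each column as K = Σ(ρt)_known − 3.26 × (depth of known layers): K_A = 87.7868 − 3.26×32.02 = −16.5984; K_B = 49.478 − 3.26×(0.521 + 17.3) = −8.61846.
Balance: K_A = K_B − x×(3.26 − 2.66), so x = (K_B − K_A)/(3.26 − 2.66) = 7.97994/0.6 = 13.3 km.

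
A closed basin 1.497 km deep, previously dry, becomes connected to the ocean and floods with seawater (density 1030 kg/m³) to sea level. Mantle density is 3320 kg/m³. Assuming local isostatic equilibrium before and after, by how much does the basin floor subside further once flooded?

0.673 km

After flooding the water column is d + s deep. Its weight must equal the weight of mantle displaced by the extra subsidence s: (d + s) ρ_w = s ρ_m.
s = d ρ_w / (ρ_m − ρ_w) = 1.497 km × 1030/(3320 − 1030) = 0.673 km.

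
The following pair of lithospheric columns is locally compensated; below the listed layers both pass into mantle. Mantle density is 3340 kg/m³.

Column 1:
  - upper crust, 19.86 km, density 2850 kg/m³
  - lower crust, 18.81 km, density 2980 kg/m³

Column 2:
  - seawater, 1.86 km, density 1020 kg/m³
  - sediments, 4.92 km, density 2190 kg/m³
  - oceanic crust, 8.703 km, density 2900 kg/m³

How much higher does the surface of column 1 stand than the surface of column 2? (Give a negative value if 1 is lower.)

For any compensation level in the mantle, the mantle terms cancel and isostasy reduces to e = (Σt_1 − Σt_2) − (Σ(ρt)_1 − Σ(ρt)_2) / ρ_m.
Σt_1 = 38.67 km; Σt_2 = 15.483 km; Σ(ρt)_1 = 112654.8; Σ(ρt)_2 = 37910.7 (in km·kg/m³).
e = (38.67 − 15.483) − (112654.8 − 37910.7) / 3340 = 0.809 km.

0.809 km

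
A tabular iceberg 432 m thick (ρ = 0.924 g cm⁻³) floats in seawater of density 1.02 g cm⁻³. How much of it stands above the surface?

40.7 m

Floating equilibrium: submerged depth d = t ρ_obj/ρ_fluid = 432 m × 0.924/1.02 = 391.3 m.
Freeboard = t − d = 432 m − 391.3 m = 40.7 m.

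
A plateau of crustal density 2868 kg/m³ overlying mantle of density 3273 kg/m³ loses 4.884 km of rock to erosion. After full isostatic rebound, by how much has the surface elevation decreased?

0.604 km

Rebound u = e ρ_c/ρ_m = 4.884 km × 2868/3273 = 4.28 km.
Net surface drop = e − u = 4.884 km − 4.28 km = e (ρ_m − ρ_c)/ρ_m = 0.604 km.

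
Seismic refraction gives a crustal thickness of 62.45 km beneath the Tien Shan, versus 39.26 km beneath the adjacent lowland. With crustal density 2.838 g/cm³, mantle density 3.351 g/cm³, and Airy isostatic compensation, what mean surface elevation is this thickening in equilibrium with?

Excess crust Δ = 62.45 km − 39.26 km = 23.19 km, split between elevation h and root r with h + r = Δ.
Airy balance ρ_c h = (ρ_m − ρ_c) r gives r = h ρ_c/(ρ_m − ρ_c), so h (1 + ρ_c/(ρ_m − ρ_c)) = Δ, i.e. h = Δ (ρ_m − ρ_c)/ρ_m.
h = 23.19 km × 0.513/3.351 = 3.55 km.

3.55 km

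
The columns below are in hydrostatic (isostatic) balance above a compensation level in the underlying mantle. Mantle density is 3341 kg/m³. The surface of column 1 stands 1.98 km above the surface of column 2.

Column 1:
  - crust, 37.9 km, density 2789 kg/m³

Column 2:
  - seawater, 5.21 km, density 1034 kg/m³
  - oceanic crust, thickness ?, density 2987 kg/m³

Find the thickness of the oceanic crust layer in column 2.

Take the compensation level at the base of the deeper column (depth z_c below the surface of column 1) and equate Σ ρ_i t_i down to z_c; mantle fills any gap and the z_c terms cancel.
Column 1: 37.9×2789 + (z_c − 37.9)×3341
Column 2: 1.98×0 + 5.21×1034 + x×2987 + (z_c − 1.98 − 5.21 − x)×3341
The z_c×3341 term appears on both sides and cancels. Collect the known terms of each column as K = Σ(ρt)_known − 3341 × (depth of known layers): K_1 = 105703.1 − 3341×37.9 = −20920.8; K_2 = 5387.14 − 3341×(1.98 + 5.21) = −18634.65.
Balance: K_1 = K_2 − x×(3341 − 2987), so x = (K_2 − K_1)/(3341 − 2987) = 2286.15/354 = 6.46 km.

6.46 km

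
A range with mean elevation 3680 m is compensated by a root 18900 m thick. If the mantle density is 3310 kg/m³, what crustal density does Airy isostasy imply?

2770 kg/m³

ρ_c h = (ρ_m − ρ_c) r → ρ_c (h + r) = ρ_m r → ρ_c = ρ_m r / (h + r).
ρ_c = 3310 × 18900 m / (3680 m + 18900 m) = 2770 kg/m³.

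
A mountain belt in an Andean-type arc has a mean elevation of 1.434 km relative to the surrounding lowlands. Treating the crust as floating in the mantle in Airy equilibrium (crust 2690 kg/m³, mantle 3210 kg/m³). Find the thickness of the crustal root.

By Archimedes' principle applied to the lithosphere: the weight of the topography is balanced by the buoyancy of the root, ρ_c h = (ρ_m − ρ_c) r.
r = h · ρ_c / (ρ_m − ρ_c) = 1.434 km × 2690 / (3210 − 2690) = 7.42 km.

7.42 km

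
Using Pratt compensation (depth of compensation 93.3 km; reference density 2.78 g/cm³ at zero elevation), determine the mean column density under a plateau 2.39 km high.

Pratt balance: ρ_ref D = ρ (D + h).
ρ = ρ_ref D/(D + h) = 2.78 × 93.3 km/(93.3 km + 2.39 km) = 2.71 g/cm³.

2.71 g/cm³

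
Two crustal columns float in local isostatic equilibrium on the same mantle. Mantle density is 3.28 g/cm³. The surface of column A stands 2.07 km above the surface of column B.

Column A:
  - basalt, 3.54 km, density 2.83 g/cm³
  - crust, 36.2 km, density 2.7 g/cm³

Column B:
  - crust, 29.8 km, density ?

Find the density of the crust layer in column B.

Take the compensation level at the base of the deeper column (depth z_c below the surface of column A) and equate Σ ρ_i t_i down to z_c; mantle fills any gap and the z_c terms cancel.
Column A: 3.54×2.83 + 36.2×2.7 + (z_c − 39.74)×3.28
Column B: 2.07×0 + 29.8×ρ + (z_c − 2.07 − 29.8)×3.28
The z_c×3.28 term appears on both sides and cancels. Collect the known terms of each column as K = Σ(ρt)_known − 3.28 × (depth of known layers): K_A = 107.7582 − 3.28×39.74 = −22.589; K_B = 0 − 3.28×(2.07 + 29.8) = −104.5336.
Balance: K_A = K_B + 29.8×ρ, so ρ = (K_A − K_B)/29.8 = 81.9446/29.8 = 2.75 g/cm³.

2.75 g/cm³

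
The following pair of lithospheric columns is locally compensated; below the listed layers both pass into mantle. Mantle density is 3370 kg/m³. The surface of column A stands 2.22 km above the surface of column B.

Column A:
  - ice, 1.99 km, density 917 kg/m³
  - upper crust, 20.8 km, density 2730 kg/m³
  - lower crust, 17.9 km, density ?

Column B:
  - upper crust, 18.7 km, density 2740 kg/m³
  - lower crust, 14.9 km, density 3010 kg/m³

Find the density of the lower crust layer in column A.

Take the compensation level at the base of the deeper column (depth z_c below the surface of column A) and equate Σ ρ_i t_i down to z_c; mantle fills any gap and the z_c terms cancel.
Column A: 1.99×917 + 20.8×2730 + 17.9×ρ + (z_c − 40.69)×3370
Column B: 2.22×0 + 18.7×2740 + 14.9×3010 + (z_c − 2.22 − 33.6)×3370
The z_c×3370 term appears on both sides and cancels. Collect the known terms of each column as K = Σ(ρt)_known − 3370 × (depth of known layers): K_A = 58608.83 − 3370×40.69 = −78516.47; K_B = 96087 − 3370×(2.22 + 33.6) = −24626.4.
Balance: K_A + 17.9×ρ = K_B, so ρ = (K_B − K_A)/17.9 = 53890.1/17.9 = 3010 kg/m³.

3010 kg/m³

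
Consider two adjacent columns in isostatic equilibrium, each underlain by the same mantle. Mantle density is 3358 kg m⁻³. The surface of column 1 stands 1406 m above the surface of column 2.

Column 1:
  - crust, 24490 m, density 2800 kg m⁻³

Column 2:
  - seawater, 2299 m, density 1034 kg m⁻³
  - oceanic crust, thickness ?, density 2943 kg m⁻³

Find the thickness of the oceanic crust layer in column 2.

Take the compensation level at the base of the deeper column (depth z_c below the surface of column 1) and equate Σ ρ_i t_i down to z_c; mantle fills any gap and the z_c terms cancel.
Column 1: 24490×2800 + (z_c − 24490)×3358
Column 2: 1406×0 + 2299×1034 + x×2943 + (z_c − 1406 − 2299 − x)×3358
The z_c×3358 term appears on both sides and cancels. Collect the known terms of each column as K = Σ(ρt)_known − 3358 × (depth of known layers): K_1 = 68572000 − 3358×24490 = −13665420; K_2 = 2377166 − 3358×(1406 + 2299) = −10064224.
Balance: K_1 = K_2 − x×(3358 − 2943), so x = (K_2 − K_1)/(3358 − 2943) = 3601200/415 = 8680 m.

8680 m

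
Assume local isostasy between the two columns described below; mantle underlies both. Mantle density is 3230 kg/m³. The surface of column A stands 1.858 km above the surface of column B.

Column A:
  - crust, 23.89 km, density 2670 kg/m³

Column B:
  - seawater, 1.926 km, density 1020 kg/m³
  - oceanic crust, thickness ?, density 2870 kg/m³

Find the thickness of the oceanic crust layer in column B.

8.67 km

Take the compensation level at the base of the deeper column (depth z_c below the surface of column A) and equate Σ ρ_i t_i down to z_c; mantle fills any gap and the z_c terms cancel.
Column A: 23.89×2670 + (z_c − 23.89)×3230
Column B: 1.858×0 + 1.926×1020 + x×2870 + (z_c − 1.858 − 1.926 − x)×3230
The z_c×3230 term appears on both sides and cancels. Collect the known terms of each column as K = Σ(ρt)_known − 3230 × (depth of known layers): K_A = 63786.3 − 3230×23.89 = −13378.4; K_B = 1964.52 − 3230×(1.858 + 1.926) = −10257.8.
Balance: K_A = K_B − x×(3230 − 2870), so x = (K_B − K_A)/(3230 − 2870) = 3120.6/360 = 8.67 km.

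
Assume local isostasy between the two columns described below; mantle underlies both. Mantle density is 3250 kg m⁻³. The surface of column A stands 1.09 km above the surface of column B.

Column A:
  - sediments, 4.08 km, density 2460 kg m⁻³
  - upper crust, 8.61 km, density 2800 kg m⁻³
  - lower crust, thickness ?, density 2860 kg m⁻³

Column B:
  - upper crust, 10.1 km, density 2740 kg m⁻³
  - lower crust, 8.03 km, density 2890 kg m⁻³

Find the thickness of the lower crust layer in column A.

Take the compensation level at the base of the deeper column (depth z_c below the surface of column A) and equate Σ ρ_i t_i down to z_c; mantle fills any gap and the z_c terms cancel.
Column A: 4.08×2460 + 8.61×2800 + x×2860 + (z_c − 12.69 − x)×3250
Column B: 1.09×0 + 10.1×2740 + 8.03×2890 + (z_c − 1.09 − 18.13)×3250
The z_c×3250 term appears on both sides and cancels. Collect the known terms of each column as K = Σ(ρt)_known − 3250 × (depth of known layers): K_A = 34144.8 − 3250×12.69 = −7097.7; K_B = 50880.7 − 3250×(1.09 + 18.13) = −11584.3.
Balance: K_A − x×(3250 − 2860) = K_B, so x = (K_A − K_B)/(3250 − 2860) = 4486.6/390 = 11.5 km.

11.5 km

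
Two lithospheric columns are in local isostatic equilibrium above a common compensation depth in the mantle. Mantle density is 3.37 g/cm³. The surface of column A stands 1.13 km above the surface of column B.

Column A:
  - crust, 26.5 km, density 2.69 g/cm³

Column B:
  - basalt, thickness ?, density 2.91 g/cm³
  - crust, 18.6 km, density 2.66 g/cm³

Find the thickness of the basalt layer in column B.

Take the compensation level at the base of the deeper column (depth z_c below the surface of column A) and equate Σ ρ_i t_i down to z_c; mantle fills any gap and the z_c terms cancel.
Column A: 26.5×2.69 + (z_c − 26.5)×3.37
Column B: 1.13×0 + x×2.91 + 18.6×2.66 + (z_c − 1.13 − 18.6 − x)×3.37
The z_c×3.37 term appears on both sides and cancels. Collect the known terms of each column as K = Σ(ρt)_known − 3.37 × (depth of known layers): K_A = 71.285 − 3.37×26.5 = −18.02; K_B = 49.476 − 3.37×(1.13 + 18.6) = −17.0141.
Balance: K_A = K_B − x×(3.37 − 2.91), so x = (K_B − K_A)/(3.37 − 2.91) = 1.0059/0.46 = 2.19 km.

2.19 km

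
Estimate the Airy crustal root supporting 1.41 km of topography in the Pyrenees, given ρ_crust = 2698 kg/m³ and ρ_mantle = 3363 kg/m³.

5.72 km

Equating mass per unit area of the two columns: the weight of the topography is balanced by the buoyancy of the root, ρ_c h = (ρ_m − ρ_c) r.
r = h · ρ_c / (ρ_m − ρ_c) = 1.41 km × 2698 / (3363 − 2698) = 5.72 km.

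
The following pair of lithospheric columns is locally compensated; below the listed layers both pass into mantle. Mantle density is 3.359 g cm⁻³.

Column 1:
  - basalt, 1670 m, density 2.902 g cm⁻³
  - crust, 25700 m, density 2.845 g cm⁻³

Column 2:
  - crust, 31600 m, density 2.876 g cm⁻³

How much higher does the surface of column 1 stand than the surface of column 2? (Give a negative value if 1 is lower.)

−384 m

For any compensation level in the mantle, the mantle terms cancel and isostasy reduces to e = (Σt_1 − Σt_2) − (Σ(ρt)_1 − Σ(ρt)_2) / ρ_m.
Σt_1 = 27370 m; Σt_2 = 31600 m; Σ(ρt)_1 = 77962.84; Σ(ρt)_2 = 90881.6 (in m·g cm⁻³).
e = (27370 − 31600) − (77962.84 − 90881.6) / 3.359 = −384 m.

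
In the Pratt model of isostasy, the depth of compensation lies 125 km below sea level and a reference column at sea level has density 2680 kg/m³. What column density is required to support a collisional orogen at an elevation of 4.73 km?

Pratt balance: ρ_ref D = ρ (D + h).
ρ = ρ_ref D/(D + h) = 2680 × 125 km/(125 km + 4.73 km) = 2580 kg/m³.

2580 kg/m³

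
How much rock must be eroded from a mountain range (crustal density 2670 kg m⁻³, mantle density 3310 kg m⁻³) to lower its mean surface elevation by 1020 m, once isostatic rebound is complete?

5280 m

Net drop Δ = e − u = e − e ρ_c/ρ_m = e (ρ_m − ρ_c)/ρ_m.
e = Δ ρ_m/(ρ_m − ρ_c) = 1020 m × 3310/640 = 5280 m.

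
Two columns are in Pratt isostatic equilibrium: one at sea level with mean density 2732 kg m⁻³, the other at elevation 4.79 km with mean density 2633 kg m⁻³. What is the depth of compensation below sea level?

ρ_ref D = ρ (D + h) → D (ρ_ref − ρ) = ρ h.
D = ρ h/(ρ_ref − ρ) = 2633 × 4.79 km/(2732 − 2633) = 127 km.

127 km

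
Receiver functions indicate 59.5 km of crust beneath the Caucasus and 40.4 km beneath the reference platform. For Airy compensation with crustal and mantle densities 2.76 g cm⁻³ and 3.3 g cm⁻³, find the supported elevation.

Excess crust Δ = 59.5 km − 40.4 km = 19.1 km, split between elevation h and root r with h + r = Δ.
Airy balance ρ_c h = (ρ_m − ρ_c) r gives r = h ρ_c/(ρ_m − ρ_c), so h (1 + ρ_c/(ρ_m − ρ_c)) = Δ, i.e. h = Δ (ρ_m − ρ_c)/ρ_m.
h = 19.1 km × 0.54/3.3 = 3.13 km.

3.13 km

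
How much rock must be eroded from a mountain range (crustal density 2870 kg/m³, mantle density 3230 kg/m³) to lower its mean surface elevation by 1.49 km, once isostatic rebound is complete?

13.4 km

Net drop Δ = e − u = e − e ρ_c/ρ_m = e (ρ_m − ρ_c)/ρ_m.
e = Δ ρ_m/(ρ_m − ρ_c) = 1.49 km × 3230/360 = 13.4 km.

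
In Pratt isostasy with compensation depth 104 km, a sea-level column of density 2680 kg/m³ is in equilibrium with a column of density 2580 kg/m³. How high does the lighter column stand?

ρ_ref D = ρ (D + h) → h = D (ρ_ref − ρ)/ρ.
h = 104 km × (2680 − 2580)/2580 = 4.03 km.

4.03 km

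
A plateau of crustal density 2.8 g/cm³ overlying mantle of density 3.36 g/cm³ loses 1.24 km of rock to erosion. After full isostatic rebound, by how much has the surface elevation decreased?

0.207 km

Rebound u = e ρ_c/ρ_m = 1.24 km × 2.8/3.36 = 1.033 km.
Net surface drop = e − u = 1.24 km − 1.033 km = e (ρ_m − ρ_c)/ρ_m = 0.207 km.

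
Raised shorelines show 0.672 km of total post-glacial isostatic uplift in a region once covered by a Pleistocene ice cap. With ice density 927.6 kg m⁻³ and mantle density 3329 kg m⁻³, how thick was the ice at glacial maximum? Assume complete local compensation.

2.41 km

u = t ρ_ice/ρ_m → t = u ρ_m/ρ_ice = 0.672 km × 3329/927.6 = 2.41 km.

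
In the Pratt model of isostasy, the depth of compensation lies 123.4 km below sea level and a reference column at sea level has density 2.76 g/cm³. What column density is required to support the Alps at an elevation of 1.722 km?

2.72 g/cm³

Pratt balance: ρ_ref D = ρ (D + h).
ρ = ρ_ref D/(D + h) = 2.76 × 123.4 km/(123.4 km + 1.722 km) = 2.72 g/cm³.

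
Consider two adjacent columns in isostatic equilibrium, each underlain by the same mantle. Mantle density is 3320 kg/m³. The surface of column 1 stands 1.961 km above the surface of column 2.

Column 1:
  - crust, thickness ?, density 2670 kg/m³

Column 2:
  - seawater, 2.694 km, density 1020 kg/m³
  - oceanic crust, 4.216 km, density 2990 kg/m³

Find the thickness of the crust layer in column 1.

Take the compensation level at the base of the deeper column (depth z_c below the surface of column 1) and equate Σ ρ_i t_i down to z_c; mantle fills any gap and the z_c terms cancel.
Column 1: x×2670 + (z_c − 0 − x)×3320
Column 2: 1.961×0 + 2.694×1020 + 4.216×2990 + (z_c − 1.961 − 6.91)×3320
The z_c×3320 term appears on both sides and cancels. Collect the known terms of each column as K = Σ(ρt)_known − 3320 × (depth of known layers): K_1 = 0 − 3320×0 = 0; K_2 = 15353.72 − 3320×(1.961 + 6.91) = −14098.
Balance: K_1 − x×(3320 − 2670) = K_2, so x = (K_1 − K_2)/(3320 − 2670) = 14098/650 = 21.7 km.

21.7 km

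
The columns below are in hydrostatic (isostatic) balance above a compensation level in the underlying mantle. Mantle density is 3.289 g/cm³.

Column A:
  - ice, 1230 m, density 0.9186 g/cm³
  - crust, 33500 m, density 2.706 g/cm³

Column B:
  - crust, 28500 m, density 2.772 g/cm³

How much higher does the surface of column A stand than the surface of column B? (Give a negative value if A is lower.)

For any compensation level in the mantle, the mantle terms cancel and isostasy reduces to e = (Σt_A − Σt_B) − (Σ(ρt)_A − Σ(ρt)_B) / ρ_m.
Σt_A = 34730 m; Σt_B = 28500 m; Σ(ρt)_A = 91780.878; Σ(ρt)_B = 79002 (in m·g/cm³).
e = (34730 − 28500) − (91780.878 − 79002) / 3.289 = 2340 m.

2340 m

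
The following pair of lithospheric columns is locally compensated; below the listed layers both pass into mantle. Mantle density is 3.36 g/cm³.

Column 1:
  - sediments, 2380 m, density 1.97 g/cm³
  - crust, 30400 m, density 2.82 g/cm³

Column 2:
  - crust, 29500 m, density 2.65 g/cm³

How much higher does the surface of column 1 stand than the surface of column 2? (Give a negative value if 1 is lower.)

−363 m

For any compensation level in the mantle, the mantle terms cancel and isostasy reduces to e = (Σt_1 − Σt_2) − (Σ(ρt)_1 − Σ(ρt)_2) / ρ_m.
Σt_1 = 32780 m; Σt_2 = 29500 m; Σ(ρt)_1 = 90416.6; Σ(ρt)_2 = 78175 (in m·g/cm³).
e = (32780 − 29500) − (90416.6 − 78175) / 3.36 = −363 m.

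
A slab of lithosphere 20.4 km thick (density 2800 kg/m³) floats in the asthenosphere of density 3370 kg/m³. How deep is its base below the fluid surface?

Draft d = t ρ_obj/ρ_fluid = 20.4 km × 2800/3370 = 16.9 km.

16.9 km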